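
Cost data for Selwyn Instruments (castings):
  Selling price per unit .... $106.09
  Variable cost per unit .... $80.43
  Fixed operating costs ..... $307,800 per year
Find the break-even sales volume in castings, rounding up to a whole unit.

11,996 castings

Contribution margin per unit = $106.09 − $80.43 = $25.66.
Units to break even: $307,800 ÷ $25.66 = 11,995.32, rounded up to 11,996.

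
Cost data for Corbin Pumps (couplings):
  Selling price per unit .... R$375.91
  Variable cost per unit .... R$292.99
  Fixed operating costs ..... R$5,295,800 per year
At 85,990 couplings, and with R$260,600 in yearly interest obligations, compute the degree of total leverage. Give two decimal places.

Total contribution margin = 85,990 × R$82.92 = R$7,130,290.80.
Operating income = contribution − fixed costs = R$7,130,290.80 − R$5,295,800 = R$1,834,490.80. Interest = R$260,600.00, so EBIT − I = R$1,573,890.80.
Degree of total leverage = total CM / (EBIT − interest) = R$7,130,290.80 / R$1,573,890.80 = 4.5304.

4.53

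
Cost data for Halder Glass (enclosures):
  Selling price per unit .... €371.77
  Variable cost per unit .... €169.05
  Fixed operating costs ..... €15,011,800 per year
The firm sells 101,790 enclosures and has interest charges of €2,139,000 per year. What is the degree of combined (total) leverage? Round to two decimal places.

5.92

Contribution at this volume is 101,790 × €202.72 = €20,634,868.80.
EBIT = €20,634,868.80 − €15,011,800 = €5,623,068.80. Interest = €2,139,000.00, so EBIT − I = €3,484,068.80.
Degree of total leverage = total CM / (EBIT − interest) = €20,634,868.80 / €3,484,068.80 = 5.9226.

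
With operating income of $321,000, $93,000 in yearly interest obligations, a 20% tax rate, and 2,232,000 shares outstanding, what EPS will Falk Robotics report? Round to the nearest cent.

$0.08

Pre-tax income = $321,000 − $93,000.00 = $228,000.00.
Net income = $228,000.00 × (1 − 0.20) = $182,400.00.
EPS = $182,400.00 ÷ 2,232,000 = $0.08.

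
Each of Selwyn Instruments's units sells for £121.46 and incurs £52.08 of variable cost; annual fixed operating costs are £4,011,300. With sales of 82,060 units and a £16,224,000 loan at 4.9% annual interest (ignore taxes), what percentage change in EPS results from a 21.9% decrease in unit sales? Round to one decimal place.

-140.6%

At 82,060 units, contribution = 82,060 × £69.38 = £5,693,322.80.
Subtracting fixed costs: EBIT = £5,693,322.80 − £4,011,300 = £1,682,022.80.
After interest of £794,976.00, pre-tax earnings = £887,046.80.
Degree of combined leverage = contribution ÷ (EBIT − I) = £5,693,322.80 ÷ £887,046.80 = 6.4183.
EPS therefore changes by 6.4183 × (-21.9%) = -140.6%.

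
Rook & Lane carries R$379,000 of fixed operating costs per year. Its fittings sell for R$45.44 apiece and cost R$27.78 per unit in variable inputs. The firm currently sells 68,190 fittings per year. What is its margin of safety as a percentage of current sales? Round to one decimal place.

Contribution margin per unit = R$45.44 − R$27.78 = R$17.66. Break-even units = R$379,000 ÷ R$17.66 = 21,460.93; break-even revenue = 21,460.93 × R$45.44 = R$975,184.60.
Current sales = 68,190 × R$45.44 = R$3,098,553.60.
Margin of safety = (R$3,098,553.60 − R$975,184.60) ÷ R$3,098,553.60 = 68.5%.

68.5%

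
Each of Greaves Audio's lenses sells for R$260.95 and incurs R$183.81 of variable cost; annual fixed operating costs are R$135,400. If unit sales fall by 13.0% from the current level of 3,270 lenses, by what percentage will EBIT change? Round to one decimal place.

Contribution at this volume is 3,270 × R$77.14 = R$252,247.80.
Operating income = contribution − fixed costs = R$252,247.80 − R$135,400 = R$116,847.80.
Degree of operating leverage = R$252,247.80 / R$116,847.80 = 2.1588.
Operating income changes by 2.1588 × -13.0% = -28.1%.

-28.1%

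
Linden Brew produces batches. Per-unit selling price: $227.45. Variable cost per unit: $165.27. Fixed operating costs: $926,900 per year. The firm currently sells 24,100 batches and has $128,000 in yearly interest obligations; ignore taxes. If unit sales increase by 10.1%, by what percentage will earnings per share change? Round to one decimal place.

+34.1%

Contribution at this volume is 24,100 × $62.18 = $1,498,538.00.
EBIT = $1,498,538.00 − $926,900 = $571,638.00.
After interest of $128,000.00, pre-tax earnings = $443,638.00.
DCL = total CM / (EBIT − I) = $1,498,538.00 / $443,638.00 = 3.3778.
EPS therefore changes by 3.3778 × (+10.1%) = +34.1%.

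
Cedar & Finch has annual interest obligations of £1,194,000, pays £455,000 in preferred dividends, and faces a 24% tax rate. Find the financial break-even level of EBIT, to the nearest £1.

£1,792,684

Grossing the preferred dividend up to pre-tax terms: £455,000 / (1 − 0.24) = £598,684.21.
EPS = 0 when EBIT covers interest plus the pre-tax preferred burden: £1,194,000 + £598,684.21 = £1,792,684.21.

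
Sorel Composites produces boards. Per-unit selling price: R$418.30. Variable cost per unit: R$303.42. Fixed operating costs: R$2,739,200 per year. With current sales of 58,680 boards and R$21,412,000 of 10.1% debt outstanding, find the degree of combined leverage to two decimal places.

Contribution at this volume is 58,680 × R$114.88 = R$6,741,158.40.
Operating income = contribution − fixed costs = R$6,741,158.40 − R$2,739,200 = R$4,001,958.40. Interest = R$2,162,612.00, so EBIT − I = R$1,839,346.40.
Degree of total leverage = total CM / (EBIT − interest) = R$6,741,158.40 / R$1,839,346.40 = 3.6650.

3.66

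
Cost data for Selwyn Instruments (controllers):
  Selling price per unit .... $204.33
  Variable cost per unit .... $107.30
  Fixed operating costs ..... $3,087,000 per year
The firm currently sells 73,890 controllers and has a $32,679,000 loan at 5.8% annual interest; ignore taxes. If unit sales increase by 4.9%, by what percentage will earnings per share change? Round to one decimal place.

+16.1%

Total contribution margin = 73,890 × $97.03 = $7,169,546.70.
Operating income = contribution − fixed costs = $7,169,546.70 − $3,087,000 = $4,082,546.70.
Interest = $1,895,382.00, so EBIT − I = $2,187,164.70.
Degree of combined leverage = contribution ÷ (EBIT − I) = $7,169,546.70 ÷ $2,187,164.70 = 3.2780.
EPS therefore changes by 3.2780 × (+4.9%) = +16.1%.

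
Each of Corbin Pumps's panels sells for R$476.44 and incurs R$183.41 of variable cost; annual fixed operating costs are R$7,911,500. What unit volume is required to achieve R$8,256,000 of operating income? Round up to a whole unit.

Each unit contributes R$476.44 − R$183.41 = R$293.03.
Need Q such that Q × R$293.03 − R$7,911,500 = R$8,256,000, i.e. Q = R$16,167,500 / R$293.03 = 55,173.53 → 55,174.

55,174 panels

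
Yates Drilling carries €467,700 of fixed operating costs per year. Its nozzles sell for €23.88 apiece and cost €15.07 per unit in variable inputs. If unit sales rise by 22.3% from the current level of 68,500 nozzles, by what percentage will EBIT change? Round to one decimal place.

Contribution at this volume is 68,500 × €8.81 = €603,485.00.
Operating income = contribution − fixed costs = €603,485.00 − €467,700 = €135,785.00.
So DOL = total CM / EBIT = €603,485.00 / €135,785.00 = 4.4444.
So EBIT moves 4.4444 × (+22.3%) = +99.1%.

+99.1%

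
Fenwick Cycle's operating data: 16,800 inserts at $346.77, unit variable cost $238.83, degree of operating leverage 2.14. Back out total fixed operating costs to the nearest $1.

$966,013

Total contribution margin = 16,800 × $107.94 = $1,813,392.00.
Since DOL = CM ÷ EBIT, EBIT = $1,813,392.00 ÷ 2.14 = $847,379.44.
Fixed costs = CM − EBIT = $1,813,392.00 − $847,379.44 = $966,013.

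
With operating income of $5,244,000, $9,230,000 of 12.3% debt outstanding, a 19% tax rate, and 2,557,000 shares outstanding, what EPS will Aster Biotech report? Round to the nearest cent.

$1.30

Pre-tax income = $5,244,000 − $1,135,290.00 = $4,108,710.00.
Net income = $4,108,710.00 × (1 − 0.19) = $3,328,055.10.
Per share: $3,328,055.10 / 2,557,000 shares = $1.30.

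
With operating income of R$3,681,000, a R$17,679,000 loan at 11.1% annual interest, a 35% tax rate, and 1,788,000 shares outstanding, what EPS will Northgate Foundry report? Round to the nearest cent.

R$0.62

Pre-tax income = R$3,681,000 − R$1,962,369.00 = R$1,718,631.00.
After tax at 35%: net income = R$1,718,631.00 × 0.65 = R$1,117,110.15.
EPS = R$1,117,110.15 ÷ 1,788,000 = R$0.62.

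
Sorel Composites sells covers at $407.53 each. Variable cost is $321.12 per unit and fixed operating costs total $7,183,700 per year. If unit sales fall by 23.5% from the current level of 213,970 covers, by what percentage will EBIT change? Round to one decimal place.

-38.4%

Contribution at this volume is 213,970 × $86.41 = $18,489,147.70.
EBIT = $18,489,147.70 − $7,183,700 = $11,305,447.70.
DOL = contribution ÷ EBIT = $18,489,147.70 ÷ $11,305,447.70 = 1.6354.
%ΔEBIT = DOL × %ΔSales = 1.6354 × -23.5% = -38.4%.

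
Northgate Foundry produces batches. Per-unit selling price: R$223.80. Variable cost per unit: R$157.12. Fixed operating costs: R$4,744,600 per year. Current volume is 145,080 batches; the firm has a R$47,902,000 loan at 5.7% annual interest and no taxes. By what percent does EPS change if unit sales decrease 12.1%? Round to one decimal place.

Total contribution margin = 145,080 × R$66.68 = R$9,673,934.40.
Subtracting fixed costs: EBIT = R$9,673,934.40 − R$4,744,600 = R$4,929,334.40.
Interest = R$2,730,414.00, so EBIT − I = R$2,198,920.40.
DCL = total CM / (EBIT − I) = R$9,673,934.40 / R$2,198,920.40 = 4.3994.
EPS therefore changes by 4.3994 × (-12.1%) = -53.2%.

-53.2%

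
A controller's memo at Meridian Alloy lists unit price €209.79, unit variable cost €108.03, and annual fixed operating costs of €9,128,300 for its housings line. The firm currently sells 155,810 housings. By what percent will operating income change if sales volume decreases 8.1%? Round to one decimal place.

-19.1%

Total contribution margin = 155,810 × €101.76 = €15,855,225.60.
Subtracting fixed costs: EBIT = €15,855,225.60 − €9,128,300 = €6,726,925.60.
DOL = contribution ÷ EBIT = €15,855,225.60 ÷ €6,726,925.60 = 2.3570.
Operating income changes by 2.3570 × -8.1% = -19.1%.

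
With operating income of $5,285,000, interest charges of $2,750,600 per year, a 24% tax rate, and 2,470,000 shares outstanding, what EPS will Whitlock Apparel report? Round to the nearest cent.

Interest = $2,750,600.00, so EBT = $5,285,000 − $2,750,600.00 = $2,534,400.00.
Net income = $2,534,400.00 × (1 − 0.24) = $1,926,144.00.
Per share: $1,926,144.00 / 2,470,000 shares = $0.78.

$0.78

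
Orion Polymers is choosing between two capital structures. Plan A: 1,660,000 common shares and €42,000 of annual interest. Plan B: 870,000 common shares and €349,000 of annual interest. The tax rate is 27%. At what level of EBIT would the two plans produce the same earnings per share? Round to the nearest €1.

Set EPS_A = EPS_B: (EBIT − €42,000)(1 − 0.27) ÷ 1,660,000 = (EBIT − €349,000)(1 − 0.27) ÷ 870,000.
Cancelling (1 − t) and cross-multiplying: 870,000·(EBIT − 42,000) = 1,660,000·(EBIT − 349,000).
Solving, EBIT = (349,000·1,660,000 − 42,000·870,000) / (1,660,000 − 870,000) = 542,800,000,000 / 790,000 = 687,088.61.

€687,089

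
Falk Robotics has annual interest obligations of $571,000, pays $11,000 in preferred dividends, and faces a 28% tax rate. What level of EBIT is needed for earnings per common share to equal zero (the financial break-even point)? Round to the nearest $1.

Grossing the preferred dividend up to pre-tax terms: $11,000 / (1 − 0.28) = $15,277.78.
Financial break-even EBIT = interest + D_p ÷ (1 − t) = $571,000 + $15,277.78 = $586,277.78.

$586,278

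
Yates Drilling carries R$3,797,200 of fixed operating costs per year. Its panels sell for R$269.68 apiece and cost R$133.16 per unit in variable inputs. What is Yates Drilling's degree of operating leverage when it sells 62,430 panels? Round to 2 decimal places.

1.80

At 62,430 units, contribution = 62,430 × R$136.52 = R$8,522,943.60.
Operating income = contribution − fixed costs = R$8,522,943.60 − R$3,797,200 = R$4,725,743.60.
DOL = contribution ÷ EBIT = R$8,522,943.60 ÷ R$4,725,743.60 = 1.8035.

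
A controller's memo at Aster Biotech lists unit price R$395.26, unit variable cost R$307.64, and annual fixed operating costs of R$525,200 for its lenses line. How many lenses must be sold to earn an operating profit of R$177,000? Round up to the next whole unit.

8,015 lenses

Unit CM = price − variable cost = R$395.26 − R$307.64 = R$87.62.
Need Q such that Q × R$87.62 − R$525,200 = R$177,000, i.e. Q = R$702,200 / R$87.62 = 8,014.15 → 8,015.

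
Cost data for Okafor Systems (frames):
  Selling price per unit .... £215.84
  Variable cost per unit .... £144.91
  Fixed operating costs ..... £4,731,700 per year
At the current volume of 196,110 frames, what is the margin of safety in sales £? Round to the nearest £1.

Contribution margin per unit = £215.84 − £144.91 = £70.93. Break-even units = £4,731,700 ÷ £70.93 = 66,709.43; break-even revenue = 66,709.43 × £215.84 = £14,398,563.77.
Current sales = 196,110 × £215.84 = £42,328,382.40.
Margin of safety = £42,328,382.40 − £14,398,563.77 = £27,929,819.

£27,929,819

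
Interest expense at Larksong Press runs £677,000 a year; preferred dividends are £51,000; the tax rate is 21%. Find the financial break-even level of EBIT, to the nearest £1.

£741,557

Preferred dividends are paid after tax, so their pre-tax equivalent is £51,000 ÷ (1 − 0.21) = £64,556.96.
Financial break-even EBIT = interest + D_p ÷ (1 − t) = £677,000 + £64,556.96 = £741,556.96.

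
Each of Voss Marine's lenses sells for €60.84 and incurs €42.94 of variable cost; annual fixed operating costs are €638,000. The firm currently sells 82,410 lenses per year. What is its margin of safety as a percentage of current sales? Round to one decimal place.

56.7%

Unit CM = price − variable cost = €60.84 − €42.94 = €17.90. Break-even units = €638,000 ÷ €17.90 = 35,642.46; break-even revenue = 35,642.46 × €60.84 = €2,168,487.15.
Actual sales revenue = 82,410 × €60.84 = €5,013,824.40.
Margin of safety = (€5,013,824.40 − €2,168,487.15) ÷ €5,013,824.40 = 56.7%.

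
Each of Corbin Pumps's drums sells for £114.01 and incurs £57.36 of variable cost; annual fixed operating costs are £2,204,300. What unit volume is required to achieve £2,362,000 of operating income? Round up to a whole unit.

Contribution margin per unit = £114.01 − £57.36 = £56.65.
Need Q such that Q × £56.65 − £2,204,300 = £2,362,000, i.e. Q = £4,566,300 / £56.65 = 80,605.47 → 80,606.

80,606 drums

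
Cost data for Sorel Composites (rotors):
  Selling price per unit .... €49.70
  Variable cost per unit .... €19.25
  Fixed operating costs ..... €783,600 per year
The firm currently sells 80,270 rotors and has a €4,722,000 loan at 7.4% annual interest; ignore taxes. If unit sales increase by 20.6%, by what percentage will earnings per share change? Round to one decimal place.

+38.4%

Contribution at this volume is 80,270 × €30.45 = €2,444,221.50.
Operating income = contribution − fixed costs = €2,444,221.50 − €783,600 = €1,660,621.50.
Interest = €349,428.00, so EBIT − I = €1,311,193.50.
DCL = total CM / (EBIT − I) = €2,444,221.50 / €1,311,193.50 = 1.8641.
%ΔEPS = DCL × %ΔSales = 1.8641 × +20.6% = +38.4%.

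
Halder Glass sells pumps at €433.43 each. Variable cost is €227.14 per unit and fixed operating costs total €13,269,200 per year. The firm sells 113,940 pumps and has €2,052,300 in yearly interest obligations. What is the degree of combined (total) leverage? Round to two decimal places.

2.87

At 113,940 units, contribution = 113,940 × €206.29 = €23,504,682.60.
EBIT = €23,504,682.60 − €13,269,200 = €10,235,482.60. Interest = €2,052,300.00.
DOL = €23,504,682.60 ÷ €10,235,482.60 = 2.2964; DFL = €10,235,482.60 ÷ €8,183,182.60 = 1.2508.
DCL = DOL × DFL = 2.2964 × 1.2508 = 2.8723.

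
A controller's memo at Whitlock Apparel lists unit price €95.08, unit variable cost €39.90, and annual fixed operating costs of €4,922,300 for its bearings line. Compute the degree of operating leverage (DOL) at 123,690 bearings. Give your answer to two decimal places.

3.59

At 123,690 units, contribution = 123,690 × €55.18 = €6,825,214.20.
Operating income = contribution − fixed costs = €6,825,214.20 − €4,922,300 = €1,902,914.20.
DOL = contribution ÷ EBIT = €6,825,214.20 ÷ €1,902,914.20 = 3.5867.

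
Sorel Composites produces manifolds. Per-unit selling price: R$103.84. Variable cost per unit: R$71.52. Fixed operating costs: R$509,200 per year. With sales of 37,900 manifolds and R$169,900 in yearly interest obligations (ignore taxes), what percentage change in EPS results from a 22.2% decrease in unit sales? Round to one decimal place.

-49.8%

At 37,900 units, contribution = 37,900 × R$32.32 = R$1,224,928.00.
Operating income = contribution − fixed costs = R$1,224,928.00 − R$509,200 = R$715,728.00.
Interest = R$169,900.00, so EBIT − I = R$545,828.00.
DCL = total CM / (EBIT − I) = R$1,224,928.00 / R$545,828.00 = 2.2442.
EPS therefore changes by 2.2442 × (-22.2%) = -49.8%.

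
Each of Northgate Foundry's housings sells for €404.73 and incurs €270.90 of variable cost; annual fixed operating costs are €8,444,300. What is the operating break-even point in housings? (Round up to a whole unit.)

63,098 housings

Unit CM = price − variable cost = €404.73 − €270.90 = €133.83.
Break-even Q = €8,444,300 / €133.83 = 63,097.21 → 63,098 housings.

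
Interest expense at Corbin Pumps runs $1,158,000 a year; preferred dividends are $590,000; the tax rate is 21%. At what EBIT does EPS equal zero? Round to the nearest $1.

$1,904,835

Grossing the preferred dividend up to pre-tax terms: $590,000 / (1 − 0.21) = $746,835.44.
EPS = 0 when EBIT covers interest plus the pre-tax preferred burden: $1,158,000 + $746,835.44 = $1,904,835.44.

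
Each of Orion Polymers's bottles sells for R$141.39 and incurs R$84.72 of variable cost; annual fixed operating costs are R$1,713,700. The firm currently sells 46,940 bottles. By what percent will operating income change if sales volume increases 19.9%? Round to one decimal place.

+55.9%

Contribution at this volume is 46,940 × R$56.67 = R$2,660,089.80.
EBIT = R$2,660,089.80 − R$1,713,700 = R$946,389.80.
Degree of operating leverage = R$2,660,089.80 / R$946,389.80 = 2.8108.
%ΔEBIT = DOL × %ΔSales = 2.8108 × +19.9% = +55.9%.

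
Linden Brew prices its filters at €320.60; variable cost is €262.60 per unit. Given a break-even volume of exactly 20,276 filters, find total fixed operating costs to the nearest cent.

Each unit contributes €320.60 − €262.60 = €58.00.
Fixed costs = break-even units × CM = 20,276 × €58.00 = €1,176,008.00.

€1,176,008.00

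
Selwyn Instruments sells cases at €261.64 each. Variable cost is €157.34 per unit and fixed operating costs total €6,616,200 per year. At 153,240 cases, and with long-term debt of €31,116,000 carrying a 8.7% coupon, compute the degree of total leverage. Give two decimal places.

2.40

Contribution at this volume is 153,240 × €104.30 = €15,982,932.00.
Operating income = contribution − fixed costs = €15,982,932.00 − €6,616,200 = €9,366,732.00. Interest = €2,707,092.00, so EBIT − I = €6,659,640.00.
DCL = contribution ÷ (EBIT − I) = €15,982,932.00 ÷ €6,659,640.00 = 2.4000.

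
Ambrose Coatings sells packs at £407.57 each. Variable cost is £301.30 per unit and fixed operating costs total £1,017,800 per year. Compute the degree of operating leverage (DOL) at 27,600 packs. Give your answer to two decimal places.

1.53

At 27,600 units, contribution = 27,600 × £106.27 = £2,933,052.00.
Subtracting fixed costs: EBIT = £2,933,052.00 − £1,017,800 = £1,915,252.00.
So DOL = total CM / EBIT = £2,933,052.00 / £1,915,252.00 = 1.5314.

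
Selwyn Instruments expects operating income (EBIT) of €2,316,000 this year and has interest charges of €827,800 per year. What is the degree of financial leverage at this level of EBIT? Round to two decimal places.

1.56

Annual interest charges come to €827,800.00.
Degree of financial leverage = EBIT / (EBIT − interest) = €2,316,000 / €1,488,200.00 = 1.5562.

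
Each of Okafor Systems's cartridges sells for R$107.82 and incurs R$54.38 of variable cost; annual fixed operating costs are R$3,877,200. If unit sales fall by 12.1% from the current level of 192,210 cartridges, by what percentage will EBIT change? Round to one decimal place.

-19.4%

Total contribution margin = 192,210 × R$53.44 = R$10,271,702.40.
Subtracting fixed costs: EBIT = R$10,271,702.40 − R$3,877,200 = R$6,394,502.40.
Degree of operating leverage = R$10,271,702.40 / R$6,394,502.40 = 1.6063.
So EBIT moves 1.6063 × (-12.1%) = -19.4%.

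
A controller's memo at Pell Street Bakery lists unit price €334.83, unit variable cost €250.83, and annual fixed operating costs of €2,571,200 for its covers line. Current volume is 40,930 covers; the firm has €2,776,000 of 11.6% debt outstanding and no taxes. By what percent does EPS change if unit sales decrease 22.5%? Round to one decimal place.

-142.0%

Contribution at this volume is 40,930 × €84.00 = €3,438,120.00.
EBIT = €3,438,120.00 − €2,571,200 = €866,920.00.
Interest = €322,016.00, so EBIT − I = €544,904.00.
Degree of combined leverage = contribution ÷ (EBIT − I) = €3,438,120.00 ÷ €544,904.00 = 6.3096.
EPS therefore changes by 6.3096 × (-22.5%) = -142.0%.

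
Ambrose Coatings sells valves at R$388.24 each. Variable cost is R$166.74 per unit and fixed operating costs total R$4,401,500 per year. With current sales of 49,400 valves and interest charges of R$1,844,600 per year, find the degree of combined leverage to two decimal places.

2.33

Total contribution margin = 49,400 × R$221.50 = R$10,942,100.00.
Subtracting fixed costs: EBIT = R$10,942,100.00 − R$4,401,500 = R$6,540,600.00. Interest = R$1,844,600.00, so EBIT − I = R$4,696,000.00.
Degree of total leverage = total CM / (EBIT − interest) = R$10,942,100.00 / R$4,696,000.00 = 2.3301.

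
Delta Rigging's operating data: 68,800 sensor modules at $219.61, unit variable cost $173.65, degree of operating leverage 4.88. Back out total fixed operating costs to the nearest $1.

At 68,800 units, contribution = 68,800 × $45.96 = $3,162,048.00.
Since DOL = CM ÷ EBIT, EBIT = $3,162,048.00 ÷ 4.88 = $647,960.66.
Fixed costs = CM − EBIT = $3,162,048.00 − $647,960.66 = $2,514,087.

$2,514,087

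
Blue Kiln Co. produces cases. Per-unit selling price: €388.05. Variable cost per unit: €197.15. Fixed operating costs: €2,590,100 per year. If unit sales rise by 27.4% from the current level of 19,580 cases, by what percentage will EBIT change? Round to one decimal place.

At 19,580 units, contribution = 19,580 × €190.90 = €3,737,822.00.
Operating income = contribution − fixed costs = €3,737,822.00 − €2,590,100 = €1,147,722.00.
Degree of operating leverage = €3,737,822.00 / €1,147,722.00 = 3.2567.
%ΔEBIT = DOL × %ΔSales = 3.2567 × +27.4% = +89.2%.

+89.2%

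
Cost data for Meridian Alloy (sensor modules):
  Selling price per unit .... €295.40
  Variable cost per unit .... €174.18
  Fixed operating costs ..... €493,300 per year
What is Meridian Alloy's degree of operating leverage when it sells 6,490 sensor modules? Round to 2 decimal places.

2.68

Contribution at this volume is 6,490 × €121.22 = €786,717.80.
EBIT = €786,717.80 − €493,300 = €293,417.80.
So DOL = total CM / EBIT = €786,717.80 / €293,417.80 = 2.6812.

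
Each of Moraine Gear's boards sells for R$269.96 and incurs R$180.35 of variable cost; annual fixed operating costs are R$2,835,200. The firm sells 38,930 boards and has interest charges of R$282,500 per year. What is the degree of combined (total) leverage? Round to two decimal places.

9.41

At 38,930 units, contribution = 38,930 × R$89.61 = R$3,488,517.30.
Operating income = contribution − fixed costs = R$3,488,517.30 − R$2,835,200 = R$653,317.30. Interest = R$282,500.00, so EBIT − I = R$370,817.30.
DCL = contribution ÷ (EBIT − I) = R$3,488,517.30 ÷ R$370,817.30 = 9.4076.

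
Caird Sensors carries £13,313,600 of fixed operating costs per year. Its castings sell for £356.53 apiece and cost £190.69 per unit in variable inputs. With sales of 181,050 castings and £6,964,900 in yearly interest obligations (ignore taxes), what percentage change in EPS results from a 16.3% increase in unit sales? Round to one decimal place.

Contribution at this volume is 181,050 × £165.84 = £30,025,332.00.
Subtracting fixed costs: EBIT = £30,025,332.00 − £13,313,600 = £16,711,732.00.
After interest of £6,964,900.00, pre-tax earnings = £9,746,832.00.
DCL = total CM / (EBIT − I) = £30,025,332.00 / £9,746,832.00 = 3.0805.
%ΔEPS = DCL × %ΔSales = 3.0805 × +16.3% = +50.2%.

+50.2%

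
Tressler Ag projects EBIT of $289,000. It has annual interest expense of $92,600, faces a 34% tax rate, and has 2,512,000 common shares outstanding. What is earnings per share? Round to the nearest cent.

$0.05

Pre-tax income = $289,000 − $92,600.00 = $196,400.00.
Net income = $196,400.00 × (1 − 0.34) = $129,624.00.
Per share: $129,624.00 / 2,512,000 shares = $0.05.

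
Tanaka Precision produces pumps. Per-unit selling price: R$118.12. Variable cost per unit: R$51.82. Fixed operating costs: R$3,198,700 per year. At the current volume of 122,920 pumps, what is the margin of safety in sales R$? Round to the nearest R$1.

R$8,820,510

Each unit contributes R$118.12 − R$51.82 = R$66.30. Break-even units = R$3,198,700 ÷ R$66.30 = 48,245.85; break-even revenue = 48,245.85 × R$118.12 = R$5,698,800.06.
Actual sales revenue = 122,920 × R$118.12 = R$14,519,310.40.
Margin of safety = R$14,519,310.40 − R$5,698,800.06 = R$8,820,510.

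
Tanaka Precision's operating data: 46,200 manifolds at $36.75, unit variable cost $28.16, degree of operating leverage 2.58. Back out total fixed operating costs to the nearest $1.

Contribution at this volume is 46,200 × $8.59 = $396,858.00.
Since DOL = CM ÷ EBIT, EBIT = $396,858.00 ÷ 2.58 = $153,820.93.
And FC = contribution − EBIT = $396,858.00 − $153,820.93 = $243,037.

$243,037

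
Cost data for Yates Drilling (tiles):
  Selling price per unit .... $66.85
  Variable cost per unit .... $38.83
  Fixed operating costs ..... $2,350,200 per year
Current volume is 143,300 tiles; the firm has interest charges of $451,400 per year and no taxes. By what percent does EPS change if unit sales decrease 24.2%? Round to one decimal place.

Contribution at this volume is 143,300 × $28.02 = $4,015,266.00.
Operating income = contribution − fixed costs = $4,015,266.00 − $2,350,200 = $1,665,066.00.
After interest of $451,400.00, pre-tax earnings = $1,213,666.00.
DCL = total CM / (EBIT − I) = $4,015,266.00 / $1,213,666.00 = 3.3084.
%ΔEPS = DCL × %ΔSales = 3.3084 × -24.2% = -80.1%.

-80.1%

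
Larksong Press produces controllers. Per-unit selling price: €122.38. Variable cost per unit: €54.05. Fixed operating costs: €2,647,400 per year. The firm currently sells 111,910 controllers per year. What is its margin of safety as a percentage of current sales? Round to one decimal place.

65.4%

Each unit contributes €122.38 − €54.05 = €68.33. Break-even units = €2,647,400 ÷ €68.33 = 38,744.33; break-even revenue = 38,744.33 × €122.38 = €4,741,530.98.
Current sales = 111,910 × €122.38 = €13,695,545.80.
Margin of safety = (€13,695,545.80 − €4,741,530.98) ÷ €13,695,545.80 = 65.4%.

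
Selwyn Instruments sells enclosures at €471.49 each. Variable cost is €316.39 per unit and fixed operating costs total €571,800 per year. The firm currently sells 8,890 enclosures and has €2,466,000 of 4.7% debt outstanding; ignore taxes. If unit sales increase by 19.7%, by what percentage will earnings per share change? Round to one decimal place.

Total contribution margin = 8,890 × €155.10 = €1,378,839.00.
Operating income = contribution − fixed costs = €1,378,839.00 − €571,800 = €807,039.00.
After interest of €115,902.00, pre-tax earnings = €691,137.00.
Degree of combined leverage = contribution ÷ (EBIT − I) = €1,378,839.00 ÷ €691,137.00 = 1.9950.
%ΔEPS = DCL × %ΔSales = 1.9950 × +19.7% = +39.3%.

+39.3%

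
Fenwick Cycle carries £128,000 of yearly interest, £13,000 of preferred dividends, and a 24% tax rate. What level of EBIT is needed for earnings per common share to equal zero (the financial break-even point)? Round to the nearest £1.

£145,105

Preferred dividends are paid after tax, so their pre-tax equivalent is £13,000 ÷ (1 − 0.24) = £17,105.26.
Financial break-even EBIT = interest + D_p ÷ (1 − t) = £128,000 + £17,105.26 = £145,105.26.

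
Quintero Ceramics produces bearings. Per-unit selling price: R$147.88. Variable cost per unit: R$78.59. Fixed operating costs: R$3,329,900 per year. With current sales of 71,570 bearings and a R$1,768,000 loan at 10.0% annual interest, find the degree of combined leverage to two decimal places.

At 71,570 units, contribution = 71,570 × R$69.29 = R$4,959,085.30.
EBIT = R$4,959,085.30 − R$3,329,900 = R$1,629,185.30. Interest = R$176,800.00, so EBIT − I = R$1,452,385.30.
Degree of total leverage = total CM / (EBIT − interest) = R$4,959,085.30 / R$1,452,385.30 = 3.4144.

3.41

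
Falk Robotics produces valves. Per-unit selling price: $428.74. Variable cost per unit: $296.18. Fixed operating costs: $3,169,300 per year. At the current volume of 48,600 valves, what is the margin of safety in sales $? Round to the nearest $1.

$10,586,269

Contribution margin per unit = $428.74 − $296.18 = $132.56. Break-even units = $3,169,300 ÷ $132.56 = 23,908.42; break-even revenue = 23,908.42 × $428.74 = $10,250,495.49.
Current sales = 48,600 × $428.74 = $20,836,764.00.
Margin of safety = $20,836,764.00 − $10,250,495.49 = $10,586,269.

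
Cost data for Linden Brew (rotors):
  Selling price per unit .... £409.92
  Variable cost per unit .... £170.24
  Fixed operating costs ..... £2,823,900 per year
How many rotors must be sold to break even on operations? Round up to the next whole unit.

Unit CM = price − variable cost = £409.92 − £170.24 = £239.68.
Break-even volume = fixed costs ÷ CM per unit = £2,823,900 ÷ £239.68 = 11,781.96, so 11,782 rotors.

11,782 rotors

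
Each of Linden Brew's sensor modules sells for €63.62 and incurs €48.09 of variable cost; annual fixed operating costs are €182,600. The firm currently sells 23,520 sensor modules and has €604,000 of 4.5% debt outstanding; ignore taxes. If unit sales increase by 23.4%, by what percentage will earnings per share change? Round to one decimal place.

At 23,520 units, contribution = 23,520 × €15.53 = €365,265.60.
Subtracting fixed costs: EBIT = €365,265.60 − €182,600 = €182,665.60.
Interest = €27,180.00, so EBIT − I = €155,485.60.
Degree of combined leverage = contribution ÷ (EBIT − I) = €365,265.60 ÷ €155,485.60 = 2.3492.
%ΔEPS = DCL × %ΔSales = 2.3492 × +23.4% = +55.0%.

+55.0%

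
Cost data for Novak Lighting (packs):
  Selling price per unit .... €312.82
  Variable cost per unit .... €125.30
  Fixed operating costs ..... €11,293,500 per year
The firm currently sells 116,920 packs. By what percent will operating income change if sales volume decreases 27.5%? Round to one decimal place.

-56.7%

Contribution at this volume is 116,920 × €187.52 = €21,924,838.40.
Subtracting fixed costs: EBIT = €21,924,838.40 − €11,293,500 = €10,631,338.40.
Degree of operating leverage = €21,924,838.40 / €10,631,338.40 = 2.0623.
%ΔEBIT = DOL × %ΔSales = 2.0623 × -27.5% = -56.7%.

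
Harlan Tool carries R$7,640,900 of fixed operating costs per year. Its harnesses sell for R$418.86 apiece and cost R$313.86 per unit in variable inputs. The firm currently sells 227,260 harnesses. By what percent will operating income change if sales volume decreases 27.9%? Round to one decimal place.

-41.0%

Contribution at this volume is 227,260 × R$105.00 = R$23,862,300.00.
Subtracting fixed costs: EBIT = R$23,862,300.00 − R$7,640,900 = R$16,221,400.00.
DOL = contribution ÷ EBIT = R$23,862,300.00 ÷ R$16,221,400.00 = 1.4710.
So EBIT moves 1.4710 × (-27.9%) = -41.0%.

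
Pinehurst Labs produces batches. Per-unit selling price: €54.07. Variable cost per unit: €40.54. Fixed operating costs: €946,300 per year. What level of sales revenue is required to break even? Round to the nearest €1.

Contribution margin per unit = €54.07 − €40.54 = €13.53, a CM ratio of €13.53 ÷ €54.07 = 0.2502.
Break-even sales = FC ÷ CM ratio = €946,300 × €54.07 / €13.53 = €3,781,703.

€3,781,703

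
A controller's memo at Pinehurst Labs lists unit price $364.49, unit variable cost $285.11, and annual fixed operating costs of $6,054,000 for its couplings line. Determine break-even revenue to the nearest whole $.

Contribution margin per unit = $364.49 − $285.11 = $79.38, a CM ratio of $79.38 ÷ $364.49 = 0.2178.
Break-even sales = FC ÷ CM ratio = $6,054,000 × $364.49 / $79.38 = $27,798,217.

$27,798,217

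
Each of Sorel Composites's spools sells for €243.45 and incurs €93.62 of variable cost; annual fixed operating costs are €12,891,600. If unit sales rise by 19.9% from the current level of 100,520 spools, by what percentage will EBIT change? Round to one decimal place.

At 100,520 units, contribution = 100,520 × €149.83 = €15,060,911.60.
Subtracting fixed costs: EBIT = €15,060,911.60 − €12,891,600 = €2,169,311.60.
DOL = contribution ÷ EBIT = €15,060,911.60 ÷ €2,169,311.60 = 6.9427.
%ΔEBIT = DOL × %ΔSales = 6.9427 × +19.9% = +138.2%.

+138.2%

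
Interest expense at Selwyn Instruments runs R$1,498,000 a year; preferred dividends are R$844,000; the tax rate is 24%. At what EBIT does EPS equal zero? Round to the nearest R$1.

Preferred dividends are paid after tax, so their pre-tax equivalent is R$844,000 ÷ (1 − 0.24) = R$1,110,526.32.
Financial break-even EBIT = interest + D_p ÷ (1 − t) = R$1,498,000 + R$1,110,526.32 = R$2,608,526.32.

R$2,608,526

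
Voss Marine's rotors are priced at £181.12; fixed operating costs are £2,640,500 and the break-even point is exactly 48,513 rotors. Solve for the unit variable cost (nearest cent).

At break-even, FC = Q × (P − VC), so P − VC = £2,640,500 ÷ 48,513 = £54.4287.
Hence VC = price − CM = £181.12 − £54.4287 = £126.69.

£126.69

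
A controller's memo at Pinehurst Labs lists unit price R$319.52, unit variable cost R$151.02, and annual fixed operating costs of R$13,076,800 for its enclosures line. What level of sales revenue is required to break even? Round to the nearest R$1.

Contribution margin per unit = R$319.52 − R$151.02 = R$168.50, a CM ratio of R$168.50 ÷ R$319.52 = 0.5274.
Break-even sales = FC ÷ CM ratio = R$13,076,800 × R$319.52 / R$168.50 = R$24,797,028.

R$24,797,028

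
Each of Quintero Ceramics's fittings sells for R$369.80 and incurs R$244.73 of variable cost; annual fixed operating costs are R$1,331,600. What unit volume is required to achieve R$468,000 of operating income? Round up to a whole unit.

Contribution margin per unit = R$369.80 − R$244.73 = R$125.07.
Units = (FC + target) / CM = (R$1,331,600 + R$468,000) / R$125.07 = 14,388.74, so 14,389 fittings.

14,389 fittings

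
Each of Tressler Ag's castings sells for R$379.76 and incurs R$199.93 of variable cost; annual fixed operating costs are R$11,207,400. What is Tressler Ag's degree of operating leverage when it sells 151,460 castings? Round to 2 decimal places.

1.70

At 151,460 units, contribution = 151,460 × R$179.83 = R$27,237,051.80.
Subtracting fixed costs: EBIT = R$27,237,051.80 − R$11,207,400 = R$16,029,651.80.
Degree of operating leverage = R$27,237,051.80 / R$16,029,651.80 = 1.6992.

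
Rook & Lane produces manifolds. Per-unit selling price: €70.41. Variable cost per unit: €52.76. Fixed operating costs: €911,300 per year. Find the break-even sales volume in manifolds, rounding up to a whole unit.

Unit CM = price − variable cost = €70.41 − €52.76 = €17.65.
Units to break even: €911,300 ÷ €17.65 = 51,631.73, rounded up to 51,632.

51,632 manifolds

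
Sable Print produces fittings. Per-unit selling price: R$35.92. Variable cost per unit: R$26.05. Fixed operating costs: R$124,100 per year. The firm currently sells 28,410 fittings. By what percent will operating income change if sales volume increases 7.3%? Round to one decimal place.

+13.1%

Contribution at this volume is 28,410 × R$9.87 = R$280,406.70.
Operating income = contribution − fixed costs = R$280,406.70 − R$124,100 = R$156,306.70.
DOL = contribution ÷ EBIT = R$280,406.70 ÷ R$156,306.70 = 1.7940.
%ΔEBIT = DOL × %ΔSales = 1.7940 × +7.3% = +13.1%.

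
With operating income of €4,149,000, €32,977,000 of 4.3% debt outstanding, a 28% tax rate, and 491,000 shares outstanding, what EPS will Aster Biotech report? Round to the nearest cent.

Interest = €1,418,011.00, so EBT = €4,149,000 − €1,418,011.00 = €2,730,989.00.
Net income = €2,730,989.00 × (1 − 0.28) = €1,966,312.08.
EPS = €1,966,312.08 ÷ 491,000 = €4.00.

€4.00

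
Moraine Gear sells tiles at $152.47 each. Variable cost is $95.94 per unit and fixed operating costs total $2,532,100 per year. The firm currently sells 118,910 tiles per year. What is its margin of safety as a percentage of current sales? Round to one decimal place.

62.3%

Unit CM = price − variable cost = $152.47 − $95.94 = $56.53. Break-even units = $2,532,100 ÷ $56.53 = 44,792.15; break-even revenue = 44,792.15 × $152.47 = $6,829,458.46.
Current sales = 118,910 × $152.47 = $18,130,207.70.
Margin of safety = ($18,130,207.70 − $6,829,458.46) ÷ $18,130,207.70 = 62.3%.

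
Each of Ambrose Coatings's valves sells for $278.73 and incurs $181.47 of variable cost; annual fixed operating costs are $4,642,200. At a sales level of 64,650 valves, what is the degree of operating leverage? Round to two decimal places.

3.82

Contribution at this volume is 64,650 × $97.26 = $6,287,859.00.
EBIT = $6,287,859.00 − $4,642,200 = $1,645,659.00.
DOL = contribution ÷ EBIT = $6,287,859.00 ÷ $1,645,659.00 = 3.8209.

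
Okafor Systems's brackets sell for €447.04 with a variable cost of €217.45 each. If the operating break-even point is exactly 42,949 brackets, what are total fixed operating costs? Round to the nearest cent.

Each unit contributes €447.04 − €217.45 = €229.59.
Since BE = FC / CM, FC = 42,949 × €229.59 = €9,860,660.91.

€9,860,660.91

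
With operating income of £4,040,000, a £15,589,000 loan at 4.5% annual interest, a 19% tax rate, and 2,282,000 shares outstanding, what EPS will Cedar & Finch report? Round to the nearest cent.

Interest = £701,505.00, so EBT = £4,040,000 − £701,505.00 = £3,338,495.00.
After tax at 19%: net income = £3,338,495.00 × 0.81 = £2,704,180.95.
Per share: £2,704,180.95 / 2,282,000 shares = £1.19.

£1.19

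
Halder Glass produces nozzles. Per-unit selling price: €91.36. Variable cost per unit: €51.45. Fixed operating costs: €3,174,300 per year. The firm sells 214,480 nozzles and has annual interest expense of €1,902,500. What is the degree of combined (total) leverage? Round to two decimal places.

2.46

Contribution at this volume is 214,480 × €39.91 = €8,559,896.80.
Operating income = contribution − fixed costs = €8,559,896.80 − €3,174,300 = €5,385,596.80. Interest = €1,902,500.00.
DOL = €8,559,896.80 ÷ €5,385,596.80 = 1.5894; DFL = €5,385,596.80 ÷ €3,483,096.80 = 1.5462.
Combined leverage = 1.5894 × 1.5462 = 2.4575.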